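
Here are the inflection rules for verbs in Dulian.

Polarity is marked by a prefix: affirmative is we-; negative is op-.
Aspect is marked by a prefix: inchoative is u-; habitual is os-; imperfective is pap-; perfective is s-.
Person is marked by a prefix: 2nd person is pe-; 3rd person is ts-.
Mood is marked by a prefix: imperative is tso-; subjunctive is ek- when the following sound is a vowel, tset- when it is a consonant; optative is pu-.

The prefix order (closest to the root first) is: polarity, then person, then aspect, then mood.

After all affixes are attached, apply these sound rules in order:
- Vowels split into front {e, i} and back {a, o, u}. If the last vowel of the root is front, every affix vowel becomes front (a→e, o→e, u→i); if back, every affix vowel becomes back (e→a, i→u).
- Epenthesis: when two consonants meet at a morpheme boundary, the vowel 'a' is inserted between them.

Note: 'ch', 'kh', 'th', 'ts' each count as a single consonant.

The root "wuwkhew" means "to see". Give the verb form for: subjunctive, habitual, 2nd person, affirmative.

ekesapewewuwkhew

Attach polarity affirmative we- → wewuwkhew.
Attach person 2nd person pe- → pewewuwkhew.
Attach aspect habitual os- → ospewewuwkhew.
Attach mood subjunctive ek- (before vowel 'o') → ekospewewuwkhew.
Apply vowel harmony: ekospewewuwkhew → ekespewewuwkhew.
Apply epenthesis: ekespewewuwkhew → ekesapewewuwkhew.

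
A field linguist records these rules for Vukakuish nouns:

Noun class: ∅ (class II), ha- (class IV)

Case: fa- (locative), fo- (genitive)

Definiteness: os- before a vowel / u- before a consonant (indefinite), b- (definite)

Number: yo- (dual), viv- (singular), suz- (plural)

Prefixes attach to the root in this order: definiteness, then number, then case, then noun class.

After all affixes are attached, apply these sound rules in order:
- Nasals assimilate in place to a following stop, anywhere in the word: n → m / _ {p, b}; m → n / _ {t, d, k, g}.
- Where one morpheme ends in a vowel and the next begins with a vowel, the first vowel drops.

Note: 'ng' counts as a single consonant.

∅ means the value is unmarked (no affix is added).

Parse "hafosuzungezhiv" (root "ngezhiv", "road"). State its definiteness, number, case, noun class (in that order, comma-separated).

Segment: ha-fo-suz-u-ngezhiv.
definiteness: os/u- → indefinite.
number: suz- → plural.
case: fo- → genitive.
noun class: ha- → class IV.

indefinite, plural, genitive, class IV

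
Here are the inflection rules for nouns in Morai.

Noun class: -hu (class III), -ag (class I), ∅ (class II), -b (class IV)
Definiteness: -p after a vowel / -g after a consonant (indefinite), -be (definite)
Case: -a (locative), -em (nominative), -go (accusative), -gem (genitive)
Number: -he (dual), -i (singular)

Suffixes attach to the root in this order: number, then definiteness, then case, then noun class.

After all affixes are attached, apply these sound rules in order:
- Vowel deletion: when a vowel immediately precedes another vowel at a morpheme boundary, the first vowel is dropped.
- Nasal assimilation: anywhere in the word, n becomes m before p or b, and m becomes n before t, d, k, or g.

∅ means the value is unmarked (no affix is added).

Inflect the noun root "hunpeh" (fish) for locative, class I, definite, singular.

Attach number singular -i → hunpehi.
Attach definiteness definite -be → hunpehibe.
Attach case locative -a → hunpehibea.
Attach noun class class I -ag → hunpehibeaag.
Apply vowel deletion: hunpehibeaag → hunpehibag.
Apply nasal assimilation: hunpehibag → humpehibag.

humpehibag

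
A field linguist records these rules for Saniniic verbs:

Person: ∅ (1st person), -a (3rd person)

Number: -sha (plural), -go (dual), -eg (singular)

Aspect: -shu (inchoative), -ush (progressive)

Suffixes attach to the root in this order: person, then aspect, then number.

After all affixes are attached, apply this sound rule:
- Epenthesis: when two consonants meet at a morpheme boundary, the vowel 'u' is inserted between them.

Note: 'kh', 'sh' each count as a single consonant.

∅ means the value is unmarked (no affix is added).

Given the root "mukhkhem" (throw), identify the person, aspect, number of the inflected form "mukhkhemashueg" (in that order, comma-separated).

3rd person, inchoative, singular

Segment: mukhkhem-a-shu-eg.
person: -a → 3rd person.
aspect: -shu → inchoative.
number: -eg → singular.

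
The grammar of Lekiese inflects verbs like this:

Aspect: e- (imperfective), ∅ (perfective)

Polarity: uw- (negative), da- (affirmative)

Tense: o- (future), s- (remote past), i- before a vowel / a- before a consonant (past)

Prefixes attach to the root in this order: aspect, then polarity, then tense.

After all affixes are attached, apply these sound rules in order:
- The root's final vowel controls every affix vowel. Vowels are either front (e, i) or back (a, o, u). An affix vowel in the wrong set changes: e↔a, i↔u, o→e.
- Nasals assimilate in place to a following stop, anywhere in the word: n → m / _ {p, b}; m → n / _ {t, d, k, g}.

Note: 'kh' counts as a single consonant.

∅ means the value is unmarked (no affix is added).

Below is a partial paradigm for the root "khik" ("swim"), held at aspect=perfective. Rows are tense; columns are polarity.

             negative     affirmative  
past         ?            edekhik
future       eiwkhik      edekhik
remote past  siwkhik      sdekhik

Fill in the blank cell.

aspect = perfective: zero marking, form stays khik.
Attach polarity negative uw- → uwkhik.
Attach tense past i- (before vowel 'u') → iuwkhik.
Apply vowel harmony: iuwkhik → iiwkhik.
Nasal assimilation: no change.

iiwkhik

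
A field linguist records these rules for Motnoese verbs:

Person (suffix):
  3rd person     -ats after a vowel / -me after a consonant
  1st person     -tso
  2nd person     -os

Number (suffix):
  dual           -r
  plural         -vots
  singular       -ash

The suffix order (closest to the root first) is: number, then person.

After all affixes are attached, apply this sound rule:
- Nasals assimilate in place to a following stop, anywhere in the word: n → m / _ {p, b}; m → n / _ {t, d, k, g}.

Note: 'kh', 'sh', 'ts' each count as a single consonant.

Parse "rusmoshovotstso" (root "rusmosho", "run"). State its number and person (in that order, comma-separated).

plural, 1st person

Segment: rusmosho-vots-tso.
number: -vots → plural.
person: -tso → 1st person.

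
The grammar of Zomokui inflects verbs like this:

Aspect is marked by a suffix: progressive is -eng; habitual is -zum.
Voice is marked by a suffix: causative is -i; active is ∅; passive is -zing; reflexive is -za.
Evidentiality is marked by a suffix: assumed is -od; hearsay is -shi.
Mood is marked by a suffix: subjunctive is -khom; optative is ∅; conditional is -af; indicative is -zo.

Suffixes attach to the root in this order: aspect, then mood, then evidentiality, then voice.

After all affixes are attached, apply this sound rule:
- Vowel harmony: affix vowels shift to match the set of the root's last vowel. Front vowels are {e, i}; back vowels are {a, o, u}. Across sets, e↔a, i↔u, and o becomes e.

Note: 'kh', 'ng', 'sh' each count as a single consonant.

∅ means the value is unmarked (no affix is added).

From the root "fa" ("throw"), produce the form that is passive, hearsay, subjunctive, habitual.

Attach aspect habitual -zum → fazum.
Attach mood subjunctive -khom → fazumkhom.
Attach evidentiality hearsay -shi → fazumkhomshi.
Attach voice passive -zing → fazumkhomshizing.
Apply vowel harmony: fazumkhomshizing → fazumkhomshuzung.

fazumkhomshuzung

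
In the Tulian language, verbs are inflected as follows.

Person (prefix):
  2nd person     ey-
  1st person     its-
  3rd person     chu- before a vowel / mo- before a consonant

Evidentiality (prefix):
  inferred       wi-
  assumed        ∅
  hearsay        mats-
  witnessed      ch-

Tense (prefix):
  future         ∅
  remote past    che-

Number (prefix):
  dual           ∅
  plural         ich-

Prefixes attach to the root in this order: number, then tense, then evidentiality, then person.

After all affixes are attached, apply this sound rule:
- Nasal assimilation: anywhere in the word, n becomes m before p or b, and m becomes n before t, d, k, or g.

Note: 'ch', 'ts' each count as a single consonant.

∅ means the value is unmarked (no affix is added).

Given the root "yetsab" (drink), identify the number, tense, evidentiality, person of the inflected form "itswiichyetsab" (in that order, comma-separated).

Segment: its-wi-ich-yetsab.
number: ich- → plural.
tense: ∅ → future.
evidentiality: wi- → inferred.
person: its- → 1st person.

plural, future, inferred, 1st person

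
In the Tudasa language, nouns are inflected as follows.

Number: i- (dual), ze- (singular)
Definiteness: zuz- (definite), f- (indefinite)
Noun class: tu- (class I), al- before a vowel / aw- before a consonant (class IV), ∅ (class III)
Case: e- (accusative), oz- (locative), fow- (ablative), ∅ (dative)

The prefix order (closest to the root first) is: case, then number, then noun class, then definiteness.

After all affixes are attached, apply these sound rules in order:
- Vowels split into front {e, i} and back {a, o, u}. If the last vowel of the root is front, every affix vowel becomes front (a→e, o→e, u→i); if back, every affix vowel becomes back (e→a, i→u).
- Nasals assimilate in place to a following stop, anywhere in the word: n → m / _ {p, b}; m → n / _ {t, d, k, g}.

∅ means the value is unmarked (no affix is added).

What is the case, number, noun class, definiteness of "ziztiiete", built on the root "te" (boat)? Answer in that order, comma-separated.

Segment: zuz-tu-i-e-te.
case: e- → accusative.
number: i- → dual.
noun class: tu- → class I.
definiteness: zuz- → definite.

accusative, dual, class I, definite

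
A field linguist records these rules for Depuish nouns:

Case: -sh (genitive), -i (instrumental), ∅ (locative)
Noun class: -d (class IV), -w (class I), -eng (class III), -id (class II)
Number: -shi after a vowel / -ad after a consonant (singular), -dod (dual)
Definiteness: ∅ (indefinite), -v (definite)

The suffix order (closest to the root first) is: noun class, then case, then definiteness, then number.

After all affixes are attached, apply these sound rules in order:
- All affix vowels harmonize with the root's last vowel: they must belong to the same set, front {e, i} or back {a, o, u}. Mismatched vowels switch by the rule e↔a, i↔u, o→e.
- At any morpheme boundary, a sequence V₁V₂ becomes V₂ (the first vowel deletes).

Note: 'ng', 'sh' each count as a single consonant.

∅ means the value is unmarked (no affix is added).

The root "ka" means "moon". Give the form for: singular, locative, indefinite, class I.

kawad

Attach noun class class I -w → kaw.
case = locative: zero marking, form stays kaw.
definiteness = indefinite: zero marking, form stays kaw.
Attach number singular -ad (after consonant 'w') → kawad.
Vowel harmony: no change.
Vowel deletion: no change.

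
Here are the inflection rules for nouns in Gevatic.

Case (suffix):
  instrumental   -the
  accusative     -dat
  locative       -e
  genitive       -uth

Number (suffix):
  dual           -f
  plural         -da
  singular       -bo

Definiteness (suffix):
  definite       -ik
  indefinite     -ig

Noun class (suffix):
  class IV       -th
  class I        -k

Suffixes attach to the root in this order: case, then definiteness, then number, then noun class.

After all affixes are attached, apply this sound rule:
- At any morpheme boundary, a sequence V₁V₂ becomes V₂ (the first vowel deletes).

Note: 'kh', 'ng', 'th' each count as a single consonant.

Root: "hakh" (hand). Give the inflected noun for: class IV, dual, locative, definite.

Attach case locative -e → hakhe.
Attach definiteness definite -ik → hakheik.
Attach number dual -f → hakheikf.
Attach noun class class IV -th → hakheikfth.
Apply vowel deletion: hakheikfth → hakhikfth.

hakhikfth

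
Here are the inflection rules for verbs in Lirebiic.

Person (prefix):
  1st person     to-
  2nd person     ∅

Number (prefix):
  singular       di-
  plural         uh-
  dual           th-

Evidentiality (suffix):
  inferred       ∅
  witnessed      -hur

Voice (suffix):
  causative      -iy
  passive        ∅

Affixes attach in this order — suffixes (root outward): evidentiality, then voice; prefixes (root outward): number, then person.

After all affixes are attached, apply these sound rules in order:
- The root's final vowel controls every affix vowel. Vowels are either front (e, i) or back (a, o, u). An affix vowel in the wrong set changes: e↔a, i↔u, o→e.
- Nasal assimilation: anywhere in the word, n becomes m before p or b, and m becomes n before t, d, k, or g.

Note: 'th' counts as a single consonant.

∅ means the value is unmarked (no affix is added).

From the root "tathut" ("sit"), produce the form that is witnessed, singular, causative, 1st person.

todutathuthuruy

Attach number singular di- → ditathut.
Attach evidentiality witnessed -hur → ditathuthur.
Attach person 1st person to- → toditathuthur.
Attach voice causative -iy → toditathuthuriy.
Apply vowel harmony: toditathuthuriy → todutathuthuruy.
Nasal assimilation: no change.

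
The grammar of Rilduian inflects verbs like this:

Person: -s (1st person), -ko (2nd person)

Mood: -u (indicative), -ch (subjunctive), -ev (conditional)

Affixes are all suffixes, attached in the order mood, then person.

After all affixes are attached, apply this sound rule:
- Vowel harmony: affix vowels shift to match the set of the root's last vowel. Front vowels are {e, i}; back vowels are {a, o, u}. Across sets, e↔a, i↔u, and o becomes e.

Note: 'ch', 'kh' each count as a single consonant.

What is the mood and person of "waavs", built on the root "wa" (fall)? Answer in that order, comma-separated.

conditional, 1st person

Segment: wa-ev-s.
mood: -ev → conditional.
person: -s → 1st person.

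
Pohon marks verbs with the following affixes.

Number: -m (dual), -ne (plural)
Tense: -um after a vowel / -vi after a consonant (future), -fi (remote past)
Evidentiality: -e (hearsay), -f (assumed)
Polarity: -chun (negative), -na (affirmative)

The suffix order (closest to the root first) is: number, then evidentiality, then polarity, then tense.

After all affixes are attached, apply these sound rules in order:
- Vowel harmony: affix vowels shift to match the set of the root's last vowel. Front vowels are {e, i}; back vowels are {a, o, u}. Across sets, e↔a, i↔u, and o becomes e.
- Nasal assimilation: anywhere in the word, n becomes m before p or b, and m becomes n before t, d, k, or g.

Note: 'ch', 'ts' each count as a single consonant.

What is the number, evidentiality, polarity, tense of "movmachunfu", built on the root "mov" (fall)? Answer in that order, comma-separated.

dual, hearsay, negative, remote past

Segment: mov-m-e-chun-fi.
number: -m → dual.
evidentiality: -e → hearsay.
polarity: -chun → negative.
tense: -fi → remote past.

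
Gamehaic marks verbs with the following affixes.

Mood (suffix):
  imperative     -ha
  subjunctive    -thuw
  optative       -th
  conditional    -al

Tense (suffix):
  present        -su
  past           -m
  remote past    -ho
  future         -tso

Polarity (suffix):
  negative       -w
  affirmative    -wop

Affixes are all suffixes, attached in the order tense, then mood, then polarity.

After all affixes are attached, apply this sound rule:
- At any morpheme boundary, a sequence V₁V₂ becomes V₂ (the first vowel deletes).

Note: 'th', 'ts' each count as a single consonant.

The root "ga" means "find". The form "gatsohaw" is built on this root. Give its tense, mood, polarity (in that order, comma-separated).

Segment: ga-tso-ha-w.
tense: -tso → future.
mood: -ha → imperative.
polarity: -w → negative.

future, imperative, negative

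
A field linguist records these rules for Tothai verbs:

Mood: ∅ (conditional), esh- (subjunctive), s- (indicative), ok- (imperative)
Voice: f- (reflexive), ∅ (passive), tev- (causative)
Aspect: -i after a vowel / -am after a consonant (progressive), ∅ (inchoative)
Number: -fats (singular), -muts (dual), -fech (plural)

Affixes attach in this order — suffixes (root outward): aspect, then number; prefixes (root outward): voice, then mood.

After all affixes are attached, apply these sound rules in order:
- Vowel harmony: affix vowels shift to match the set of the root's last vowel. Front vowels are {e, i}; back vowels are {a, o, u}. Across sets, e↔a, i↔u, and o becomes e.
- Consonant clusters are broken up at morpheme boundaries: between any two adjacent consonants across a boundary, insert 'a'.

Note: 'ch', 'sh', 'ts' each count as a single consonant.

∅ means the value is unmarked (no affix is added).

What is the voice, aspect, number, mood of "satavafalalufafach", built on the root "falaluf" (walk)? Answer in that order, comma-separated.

Segment: s-tev-falaluf-fech.
voice: tev- → causative.
aspect: ∅ → inchoative.
number: -fech → plural.
mood: s- → indicative.

causative, inchoative, plural, indicative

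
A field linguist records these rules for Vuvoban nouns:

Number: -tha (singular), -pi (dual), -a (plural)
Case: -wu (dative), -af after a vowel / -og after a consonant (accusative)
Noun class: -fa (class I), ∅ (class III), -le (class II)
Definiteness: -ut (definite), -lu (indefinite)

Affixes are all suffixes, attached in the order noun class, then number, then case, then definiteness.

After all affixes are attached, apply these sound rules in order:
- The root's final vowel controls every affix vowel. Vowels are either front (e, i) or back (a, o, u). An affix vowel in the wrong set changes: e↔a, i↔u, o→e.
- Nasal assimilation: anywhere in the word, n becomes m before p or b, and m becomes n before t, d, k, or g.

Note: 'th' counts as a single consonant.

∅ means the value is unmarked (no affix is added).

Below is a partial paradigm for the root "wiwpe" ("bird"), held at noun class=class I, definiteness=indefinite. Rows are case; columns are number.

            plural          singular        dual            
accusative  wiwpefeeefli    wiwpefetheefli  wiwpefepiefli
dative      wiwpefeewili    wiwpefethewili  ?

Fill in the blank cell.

Attach noun class class I -fa → wiwpefa.
Attach number dual -pi → wiwpefapi.
Attach case dative -wu → wiwpefapiwu.
Attach definiteness indefinite -lu → wiwpefapiwulu.
Apply vowel harmony: wiwpefapiwulu → wiwpefepiwili.
Nasal assimilation: no change.

wiwpefepiwili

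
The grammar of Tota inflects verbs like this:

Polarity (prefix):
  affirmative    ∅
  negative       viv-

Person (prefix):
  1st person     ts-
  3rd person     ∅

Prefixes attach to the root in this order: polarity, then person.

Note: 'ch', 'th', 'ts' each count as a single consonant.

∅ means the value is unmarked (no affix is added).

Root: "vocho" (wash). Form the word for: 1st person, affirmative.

polarity = affirmative: zero marking, form stays vocho.
Attach person 1st person ts- → tsvocho.

tsvocho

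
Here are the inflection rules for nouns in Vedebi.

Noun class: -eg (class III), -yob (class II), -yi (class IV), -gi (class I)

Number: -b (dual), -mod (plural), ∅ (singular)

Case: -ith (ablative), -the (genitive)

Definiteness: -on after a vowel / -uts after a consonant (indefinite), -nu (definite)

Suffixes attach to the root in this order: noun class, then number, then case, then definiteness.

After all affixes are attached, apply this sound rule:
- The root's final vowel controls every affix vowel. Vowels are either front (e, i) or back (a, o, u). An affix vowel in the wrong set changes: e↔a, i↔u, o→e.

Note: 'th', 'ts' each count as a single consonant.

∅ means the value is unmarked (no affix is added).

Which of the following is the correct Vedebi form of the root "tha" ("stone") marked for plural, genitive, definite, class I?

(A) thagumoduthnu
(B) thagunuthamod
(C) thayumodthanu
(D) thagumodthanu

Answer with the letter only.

Attach noun class class I -gi → thagi.
Attach number plural -mod → thagimod.
Attach case genitive -the → thagimodthe.
Attach definiteness definite -nu → thagimodthenu.
Apply vowel harmony: thagimodthenu → thagumodthanu.
So the correct form is thagumodthanu, option (D).
(A) thagumoduthnu is wrong: it uses ablative instead of genitive for case.
(B) thagunuthamod is wrong: it has the affixes in the wrong order.
(C) thayumodthanu is wrong: it uses class IV instead of class I for noun class.

D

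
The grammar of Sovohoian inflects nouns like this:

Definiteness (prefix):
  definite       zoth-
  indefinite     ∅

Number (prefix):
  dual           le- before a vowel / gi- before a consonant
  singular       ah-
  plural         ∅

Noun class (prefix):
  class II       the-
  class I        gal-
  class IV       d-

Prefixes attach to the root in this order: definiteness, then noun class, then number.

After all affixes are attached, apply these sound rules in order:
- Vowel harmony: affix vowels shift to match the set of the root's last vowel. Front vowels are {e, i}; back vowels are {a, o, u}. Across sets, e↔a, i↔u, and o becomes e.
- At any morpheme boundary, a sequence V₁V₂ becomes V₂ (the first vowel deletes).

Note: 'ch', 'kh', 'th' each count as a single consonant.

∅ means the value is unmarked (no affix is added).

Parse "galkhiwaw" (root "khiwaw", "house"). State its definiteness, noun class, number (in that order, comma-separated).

Segment: gal-khiwaw.
definiteness: ∅ → indefinite.
noun class: gal- → class I.
number: ∅ → plural.

indefinite, class I, plural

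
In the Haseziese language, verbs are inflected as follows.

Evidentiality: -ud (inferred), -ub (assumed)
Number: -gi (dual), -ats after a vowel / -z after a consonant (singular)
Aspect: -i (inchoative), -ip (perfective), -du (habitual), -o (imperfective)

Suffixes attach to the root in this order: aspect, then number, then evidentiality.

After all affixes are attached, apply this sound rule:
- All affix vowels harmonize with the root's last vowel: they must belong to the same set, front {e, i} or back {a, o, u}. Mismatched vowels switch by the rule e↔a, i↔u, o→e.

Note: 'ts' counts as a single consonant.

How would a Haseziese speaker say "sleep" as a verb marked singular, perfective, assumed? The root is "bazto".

baztoupzub

Attach aspect perfective -ip → baztoip.
Attach number singular -z (after consonant 'p') → baztoipz.
Attach evidentiality assumed -ub → baztoipzub.
Apply vowel harmony: baztoipzub → baztoupzub.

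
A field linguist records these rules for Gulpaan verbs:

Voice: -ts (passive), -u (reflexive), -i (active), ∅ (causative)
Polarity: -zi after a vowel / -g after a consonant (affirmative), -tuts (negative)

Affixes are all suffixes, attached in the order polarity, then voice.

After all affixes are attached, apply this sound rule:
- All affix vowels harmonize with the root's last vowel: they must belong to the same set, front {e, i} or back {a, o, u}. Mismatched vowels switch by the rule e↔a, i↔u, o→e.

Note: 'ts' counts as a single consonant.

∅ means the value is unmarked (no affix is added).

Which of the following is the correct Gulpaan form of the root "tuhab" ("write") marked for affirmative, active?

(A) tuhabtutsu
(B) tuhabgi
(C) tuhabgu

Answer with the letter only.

Attach polarity affirmative -g (after consonant 'b') → tuhabg.
Attach voice active -i → tuhabgi.
Apply vowel harmony: tuhabgi → tuhabgu.
So the correct form is tuhabgu, option (C).
(A) tuhabtutsu is wrong: it uses negative instead of affirmative for polarity.
(B) tuhabgi is wrong: it fails to apply the sound rule(s).

C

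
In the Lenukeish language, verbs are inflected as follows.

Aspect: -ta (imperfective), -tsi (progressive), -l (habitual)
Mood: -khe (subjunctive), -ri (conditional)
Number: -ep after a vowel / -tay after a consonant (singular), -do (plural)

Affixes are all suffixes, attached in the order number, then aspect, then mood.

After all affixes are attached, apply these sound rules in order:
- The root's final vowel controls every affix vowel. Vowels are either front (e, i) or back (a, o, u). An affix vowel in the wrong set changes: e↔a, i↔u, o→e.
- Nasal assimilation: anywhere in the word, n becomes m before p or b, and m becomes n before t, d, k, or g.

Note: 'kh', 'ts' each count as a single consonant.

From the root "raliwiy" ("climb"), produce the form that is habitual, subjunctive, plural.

raliwiydelkhe

Attach number plural -do → raliwiydo.
Attach aspect habitual -l → raliwiydol.
Attach mood subjunctive -khe → raliwiydolkhe.
Apply vowel harmony: raliwiydolkhe → raliwiydelkhe.
Nasal assimilation: no change.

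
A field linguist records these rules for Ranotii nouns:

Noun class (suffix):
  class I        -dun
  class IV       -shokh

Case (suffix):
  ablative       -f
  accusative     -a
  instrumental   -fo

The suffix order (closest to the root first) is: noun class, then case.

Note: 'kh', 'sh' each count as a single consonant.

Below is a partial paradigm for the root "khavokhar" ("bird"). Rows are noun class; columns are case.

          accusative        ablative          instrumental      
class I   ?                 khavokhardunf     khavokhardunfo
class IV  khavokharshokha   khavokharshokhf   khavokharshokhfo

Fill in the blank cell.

khavokharduna

Attach noun class class I -dun → khavokhardun.
Attach case accusative -a → khavokharduna.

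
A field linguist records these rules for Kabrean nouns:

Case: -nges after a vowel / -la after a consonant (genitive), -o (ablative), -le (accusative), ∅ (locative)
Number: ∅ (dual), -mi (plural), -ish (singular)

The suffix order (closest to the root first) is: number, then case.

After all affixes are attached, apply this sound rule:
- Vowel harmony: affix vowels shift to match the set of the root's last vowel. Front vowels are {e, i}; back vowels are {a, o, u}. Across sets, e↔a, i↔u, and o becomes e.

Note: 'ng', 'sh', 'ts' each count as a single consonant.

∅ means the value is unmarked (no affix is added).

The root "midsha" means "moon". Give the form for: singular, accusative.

Attach number singular -ish → midshaish.
Attach case accusative -le → midshaishle.
Apply vowel harmony: midshaishle → midshaushla.

midshaushla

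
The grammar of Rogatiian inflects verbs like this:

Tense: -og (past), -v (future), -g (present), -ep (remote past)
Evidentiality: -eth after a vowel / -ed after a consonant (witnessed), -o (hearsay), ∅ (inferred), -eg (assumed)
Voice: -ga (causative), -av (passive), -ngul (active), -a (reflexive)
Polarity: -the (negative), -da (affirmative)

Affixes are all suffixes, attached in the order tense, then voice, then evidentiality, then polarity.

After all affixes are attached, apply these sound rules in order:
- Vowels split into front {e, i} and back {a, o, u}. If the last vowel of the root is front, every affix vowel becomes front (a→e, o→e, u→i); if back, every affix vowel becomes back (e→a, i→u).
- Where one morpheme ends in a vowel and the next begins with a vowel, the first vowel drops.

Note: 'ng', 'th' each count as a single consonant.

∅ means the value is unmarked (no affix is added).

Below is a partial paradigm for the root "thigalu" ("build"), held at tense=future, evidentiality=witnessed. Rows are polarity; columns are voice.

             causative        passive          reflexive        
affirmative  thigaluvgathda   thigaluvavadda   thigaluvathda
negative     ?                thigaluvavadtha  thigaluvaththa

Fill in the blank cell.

thigaluvgaththa

Attach tense future -v → thigaluv.
Attach voice causative -ga → thigaluvga.
Attach evidentiality witnessed -eth (after vowel 'a') → thigaluvgaeth.
Attach polarity negative -the → thigaluvgaeththe.
Apply vowel harmony: thigaluvgaeththe → thigaluvgaaththa.
Apply vowel deletion: thigaluvgaaththa → thigaluvgaththa.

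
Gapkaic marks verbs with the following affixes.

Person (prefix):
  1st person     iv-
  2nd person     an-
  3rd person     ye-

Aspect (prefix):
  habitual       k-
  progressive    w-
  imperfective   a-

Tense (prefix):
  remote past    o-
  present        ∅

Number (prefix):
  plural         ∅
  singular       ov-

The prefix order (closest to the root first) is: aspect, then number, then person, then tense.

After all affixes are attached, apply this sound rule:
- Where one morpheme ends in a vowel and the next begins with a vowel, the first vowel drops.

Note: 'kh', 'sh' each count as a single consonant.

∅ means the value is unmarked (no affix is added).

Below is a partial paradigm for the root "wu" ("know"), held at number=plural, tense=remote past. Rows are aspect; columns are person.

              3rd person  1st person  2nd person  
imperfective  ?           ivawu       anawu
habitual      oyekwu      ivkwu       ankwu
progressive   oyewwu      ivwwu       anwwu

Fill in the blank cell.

Attach aspect imperfective a- → awu.
number = plural: zero marking, form stays awu.
Attach person 3rd person ye- → yeawu.
Attach tense remote past o- → oyeawu.
Apply vowel deletion: oyeawu → oyawu.

oyawu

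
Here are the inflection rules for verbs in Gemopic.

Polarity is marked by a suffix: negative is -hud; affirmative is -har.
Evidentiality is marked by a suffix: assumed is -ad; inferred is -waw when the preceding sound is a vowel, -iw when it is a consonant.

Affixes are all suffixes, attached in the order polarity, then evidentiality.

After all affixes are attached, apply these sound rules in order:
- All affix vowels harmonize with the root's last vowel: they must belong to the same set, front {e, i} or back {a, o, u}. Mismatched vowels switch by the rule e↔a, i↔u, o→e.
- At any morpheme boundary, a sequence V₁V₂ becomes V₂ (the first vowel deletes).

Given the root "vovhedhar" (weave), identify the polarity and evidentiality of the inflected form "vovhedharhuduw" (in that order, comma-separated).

negative, inferred

Segment: vovhedhar-hud-iw.
polarity: -hud → negative.
evidentiality: -waw/iw → inferred.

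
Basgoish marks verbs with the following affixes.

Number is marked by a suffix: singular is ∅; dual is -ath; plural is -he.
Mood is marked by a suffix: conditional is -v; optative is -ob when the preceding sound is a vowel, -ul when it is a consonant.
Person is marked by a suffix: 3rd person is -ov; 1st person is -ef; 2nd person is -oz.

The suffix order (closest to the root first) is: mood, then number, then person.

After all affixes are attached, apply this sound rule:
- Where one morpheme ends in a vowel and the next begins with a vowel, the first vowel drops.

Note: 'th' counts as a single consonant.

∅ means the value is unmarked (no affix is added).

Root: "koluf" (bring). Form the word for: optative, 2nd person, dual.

Attach mood optative -ul (after consonant 'f') → koluful.
Attach number dual -ath → kolufulath.
Attach person 2nd person -oz → kolufulathoz.
Vowel deletion: no change.

kolufulathoz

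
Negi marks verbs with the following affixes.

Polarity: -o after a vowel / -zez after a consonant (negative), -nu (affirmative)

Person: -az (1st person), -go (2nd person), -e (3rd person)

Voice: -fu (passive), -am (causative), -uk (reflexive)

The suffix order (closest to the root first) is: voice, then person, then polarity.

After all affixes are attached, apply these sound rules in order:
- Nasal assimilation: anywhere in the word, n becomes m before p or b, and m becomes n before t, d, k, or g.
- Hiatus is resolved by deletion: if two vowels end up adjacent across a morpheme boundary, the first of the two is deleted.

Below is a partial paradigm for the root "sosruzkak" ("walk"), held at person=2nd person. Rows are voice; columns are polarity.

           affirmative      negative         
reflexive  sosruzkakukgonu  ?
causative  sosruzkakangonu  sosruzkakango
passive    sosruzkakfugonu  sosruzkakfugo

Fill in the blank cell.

sosruzkakukgo

Attach voice reflexive -uk → sosruzkakuk.
Attach person 2nd person -go → sosruzkakukgo.
Attach polarity negative -o (after vowel 'o') → sosruzkakukgoo.
Nasal assimilation: no change.
Apply vowel deletion: sosruzkakukgoo → sosruzkakukgo.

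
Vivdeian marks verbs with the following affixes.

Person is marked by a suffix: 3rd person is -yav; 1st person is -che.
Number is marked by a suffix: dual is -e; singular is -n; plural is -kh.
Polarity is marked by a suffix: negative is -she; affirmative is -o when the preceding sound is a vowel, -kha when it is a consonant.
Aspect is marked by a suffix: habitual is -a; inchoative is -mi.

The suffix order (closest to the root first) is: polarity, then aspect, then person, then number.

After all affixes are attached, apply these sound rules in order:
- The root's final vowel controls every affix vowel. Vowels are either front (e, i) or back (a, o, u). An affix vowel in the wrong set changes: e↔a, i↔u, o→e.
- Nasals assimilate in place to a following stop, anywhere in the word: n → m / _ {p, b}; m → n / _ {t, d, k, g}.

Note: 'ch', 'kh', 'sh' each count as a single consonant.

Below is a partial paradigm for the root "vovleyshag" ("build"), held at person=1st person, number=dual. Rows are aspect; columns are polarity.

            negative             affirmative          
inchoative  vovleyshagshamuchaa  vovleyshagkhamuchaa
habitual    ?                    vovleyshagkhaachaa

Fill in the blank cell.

Attach polarity negative -she → vovleyshagshe.
Attach aspect habitual -a → vovleyshagshea.
Attach person 1st person -che → vovleyshagsheache.
Attach number dual -e → vovleyshagsheachee.
Apply vowel harmony: vovleyshagsheachee → vovleyshagshaachaa.
Nasal assimilation: no change.

vovleyshagshaachaa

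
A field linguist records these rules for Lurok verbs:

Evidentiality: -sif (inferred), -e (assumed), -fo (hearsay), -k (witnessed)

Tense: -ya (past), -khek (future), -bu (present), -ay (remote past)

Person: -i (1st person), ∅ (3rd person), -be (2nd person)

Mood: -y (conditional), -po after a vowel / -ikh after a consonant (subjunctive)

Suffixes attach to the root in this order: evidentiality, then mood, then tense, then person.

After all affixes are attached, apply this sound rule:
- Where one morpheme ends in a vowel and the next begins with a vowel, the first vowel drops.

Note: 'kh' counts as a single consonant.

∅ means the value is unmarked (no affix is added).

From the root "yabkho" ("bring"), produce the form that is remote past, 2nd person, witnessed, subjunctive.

Attach evidentiality witnessed -k → yabkhok.
Attach mood subjunctive -ikh (after consonant 'k') → yabkhokikh.
Attach tense remote past -ay → yabkhokikhay.
Attach person 2nd person -be → yabkhokikhaybe.
Vowel deletion: no change.

yabkhokikhaybe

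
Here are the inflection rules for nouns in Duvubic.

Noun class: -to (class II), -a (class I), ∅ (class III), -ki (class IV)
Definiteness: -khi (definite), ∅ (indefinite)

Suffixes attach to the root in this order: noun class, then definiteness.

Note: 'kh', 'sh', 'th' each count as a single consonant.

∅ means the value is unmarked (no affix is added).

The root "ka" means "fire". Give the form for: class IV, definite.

Attach noun class class IV -ki → kaki.
Attach definiteness definite -khi → kakikhi.

kakikhi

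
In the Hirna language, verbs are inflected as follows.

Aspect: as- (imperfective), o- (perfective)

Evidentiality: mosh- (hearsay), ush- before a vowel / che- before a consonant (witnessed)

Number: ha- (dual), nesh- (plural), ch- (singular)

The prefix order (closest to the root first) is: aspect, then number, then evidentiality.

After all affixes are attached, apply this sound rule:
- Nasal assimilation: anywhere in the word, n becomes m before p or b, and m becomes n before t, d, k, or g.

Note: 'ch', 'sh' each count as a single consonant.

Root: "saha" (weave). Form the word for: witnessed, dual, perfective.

Attach aspect perfective o- → osaha.
Attach number dual ha- → haosaha.
Attach evidentiality witnessed che- (before consonant 'h') → chehaosaha.
Nasal assimilation: no change.

chehaosaha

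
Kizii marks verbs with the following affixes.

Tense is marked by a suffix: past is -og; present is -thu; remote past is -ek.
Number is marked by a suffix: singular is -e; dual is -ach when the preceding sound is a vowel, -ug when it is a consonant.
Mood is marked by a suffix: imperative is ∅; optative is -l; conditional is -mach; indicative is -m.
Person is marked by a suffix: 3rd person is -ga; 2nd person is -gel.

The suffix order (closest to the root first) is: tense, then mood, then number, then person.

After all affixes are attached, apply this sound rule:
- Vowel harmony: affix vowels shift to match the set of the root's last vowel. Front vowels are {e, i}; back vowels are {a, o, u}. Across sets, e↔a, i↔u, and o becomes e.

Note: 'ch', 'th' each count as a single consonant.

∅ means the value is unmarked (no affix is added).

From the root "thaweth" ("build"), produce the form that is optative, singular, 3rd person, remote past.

thawetheklege

Attach tense remote past -ek → thawethek.
Attach mood optative -l → thawethekl.
Attach number singular -e → thawethekle.
Attach person 3rd person -ga → thawetheklega.
Apply vowel harmony: thawetheklega → thawetheklege.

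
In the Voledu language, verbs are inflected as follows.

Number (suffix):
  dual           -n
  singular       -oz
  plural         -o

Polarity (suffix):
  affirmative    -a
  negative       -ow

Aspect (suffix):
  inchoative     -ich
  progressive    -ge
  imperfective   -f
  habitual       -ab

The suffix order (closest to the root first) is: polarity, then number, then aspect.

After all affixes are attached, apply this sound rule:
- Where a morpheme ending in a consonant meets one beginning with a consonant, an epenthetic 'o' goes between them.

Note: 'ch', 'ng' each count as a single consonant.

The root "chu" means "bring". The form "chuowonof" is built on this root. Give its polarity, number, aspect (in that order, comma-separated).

Segment: chu-ow-n-f.
polarity: -ow → negative.
number: -n → dual.
aspect: -f → imperfective.

negative, dual, imperfective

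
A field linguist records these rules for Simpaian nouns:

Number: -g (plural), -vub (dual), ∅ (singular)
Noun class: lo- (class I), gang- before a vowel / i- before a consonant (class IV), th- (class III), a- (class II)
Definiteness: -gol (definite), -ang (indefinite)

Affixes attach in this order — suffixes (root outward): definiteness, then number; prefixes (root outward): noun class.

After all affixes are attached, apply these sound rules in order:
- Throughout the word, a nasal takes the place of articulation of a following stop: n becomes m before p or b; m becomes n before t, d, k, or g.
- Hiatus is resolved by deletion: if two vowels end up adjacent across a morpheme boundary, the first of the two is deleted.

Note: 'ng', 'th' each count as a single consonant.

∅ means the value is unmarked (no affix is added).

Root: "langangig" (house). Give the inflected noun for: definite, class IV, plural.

Attach noun class class IV i- (before consonant 'l') → ilangangig.
Attach definiteness definite -gol → ilangangiggol.
Attach number plural -g → ilangangiggolg.
Nasal assimilation: no change.
Vowel deletion: no change.

ilangangiggolg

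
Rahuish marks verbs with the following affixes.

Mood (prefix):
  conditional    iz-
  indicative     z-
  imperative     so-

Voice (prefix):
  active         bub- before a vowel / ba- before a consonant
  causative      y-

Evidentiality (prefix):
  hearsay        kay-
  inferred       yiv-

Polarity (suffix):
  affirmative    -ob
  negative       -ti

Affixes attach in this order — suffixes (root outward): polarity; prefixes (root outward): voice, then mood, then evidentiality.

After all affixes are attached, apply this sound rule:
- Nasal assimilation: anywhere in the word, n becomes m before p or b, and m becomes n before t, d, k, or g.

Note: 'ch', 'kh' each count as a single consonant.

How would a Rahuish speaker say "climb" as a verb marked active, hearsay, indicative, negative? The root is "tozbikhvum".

kayzbatozbikhvunti

Attach voice active ba- (before consonant 't') → batozbikhvum.
Attach polarity negative -ti → batozbikhvumti.
Attach mood indicative z- → zbatozbikhvumti.
Attach evidentiality hearsay kay- → kayzbatozbikhvumti.
Apply nasal assimilation: kayzbatozbikhvumti → kayzbatozbikhvunti.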